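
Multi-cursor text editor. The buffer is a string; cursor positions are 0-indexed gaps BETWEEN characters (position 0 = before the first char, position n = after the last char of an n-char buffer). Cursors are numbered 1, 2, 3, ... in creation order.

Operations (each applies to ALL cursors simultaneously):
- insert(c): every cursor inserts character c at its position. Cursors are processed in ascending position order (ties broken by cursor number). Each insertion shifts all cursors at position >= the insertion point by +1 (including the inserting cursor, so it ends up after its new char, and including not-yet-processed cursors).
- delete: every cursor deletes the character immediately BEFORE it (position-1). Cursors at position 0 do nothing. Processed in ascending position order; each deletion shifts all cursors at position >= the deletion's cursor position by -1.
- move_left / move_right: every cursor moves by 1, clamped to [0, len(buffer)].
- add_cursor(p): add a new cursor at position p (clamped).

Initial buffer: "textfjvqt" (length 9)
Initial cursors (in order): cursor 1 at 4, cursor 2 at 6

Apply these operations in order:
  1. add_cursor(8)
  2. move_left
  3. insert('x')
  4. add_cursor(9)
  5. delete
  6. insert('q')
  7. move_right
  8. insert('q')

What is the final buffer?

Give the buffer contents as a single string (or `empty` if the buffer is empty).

After op 1 (add_cursor(8)): buffer="textfjvqt" (len 9), cursors c1@4 c2@6 c3@8, authorship .........
After op 2 (move_left): buffer="textfjvqt" (len 9), cursors c1@3 c2@5 c3@7, authorship .........
After op 3 (insert('x')): buffer="texxtfxjvxqt" (len 12), cursors c1@4 c2@7 c3@10, authorship ...1..2..3..
After op 4 (add_cursor(9)): buffer="texxtfxjvxqt" (len 12), cursors c1@4 c2@7 c4@9 c3@10, authorship ...1..2..3..
After op 5 (delete): buffer="textfjqt" (len 8), cursors c1@3 c2@5 c3@6 c4@6, authorship ........
After op 6 (insert('q')): buffer="texqtfqjqqqt" (len 12), cursors c1@4 c2@7 c3@10 c4@10, authorship ...1..2.34..
After op 7 (move_right): buffer="texqtfqjqqqt" (len 12), cursors c1@5 c2@8 c3@11 c4@11, authorship ...1..2.34..
After op 8 (insert('q')): buffer="texqtqfqjqqqqqqt" (len 16), cursors c1@6 c2@10 c3@15 c4@15, authorship ...1.1.2.234.34.

Answer: texqtqfqjqqqqqqt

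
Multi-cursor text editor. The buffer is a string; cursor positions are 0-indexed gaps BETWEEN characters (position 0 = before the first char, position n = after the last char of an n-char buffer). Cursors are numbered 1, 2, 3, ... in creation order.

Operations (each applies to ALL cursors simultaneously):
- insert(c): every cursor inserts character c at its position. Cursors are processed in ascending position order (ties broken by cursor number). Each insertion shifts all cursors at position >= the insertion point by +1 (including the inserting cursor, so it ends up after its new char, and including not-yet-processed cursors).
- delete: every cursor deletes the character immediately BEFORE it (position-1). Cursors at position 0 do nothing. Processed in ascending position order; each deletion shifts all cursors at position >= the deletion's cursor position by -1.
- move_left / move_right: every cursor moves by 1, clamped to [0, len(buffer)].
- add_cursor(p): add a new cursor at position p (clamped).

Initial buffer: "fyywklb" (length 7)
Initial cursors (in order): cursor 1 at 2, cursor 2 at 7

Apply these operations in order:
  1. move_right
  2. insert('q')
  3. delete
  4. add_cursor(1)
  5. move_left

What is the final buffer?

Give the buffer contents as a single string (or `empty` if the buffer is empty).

Answer: fyywklb

Derivation:
After op 1 (move_right): buffer="fyywklb" (len 7), cursors c1@3 c2@7, authorship .......
After op 2 (insert('q')): buffer="fyyqwklbq" (len 9), cursors c1@4 c2@9, authorship ...1....2
After op 3 (delete): buffer="fyywklb" (len 7), cursors c1@3 c2@7, authorship .......
After op 4 (add_cursor(1)): buffer="fyywklb" (len 7), cursors c3@1 c1@3 c2@7, authorship .......
After op 5 (move_left): buffer="fyywklb" (len 7), cursors c3@0 c1@2 c2@6, authorship .......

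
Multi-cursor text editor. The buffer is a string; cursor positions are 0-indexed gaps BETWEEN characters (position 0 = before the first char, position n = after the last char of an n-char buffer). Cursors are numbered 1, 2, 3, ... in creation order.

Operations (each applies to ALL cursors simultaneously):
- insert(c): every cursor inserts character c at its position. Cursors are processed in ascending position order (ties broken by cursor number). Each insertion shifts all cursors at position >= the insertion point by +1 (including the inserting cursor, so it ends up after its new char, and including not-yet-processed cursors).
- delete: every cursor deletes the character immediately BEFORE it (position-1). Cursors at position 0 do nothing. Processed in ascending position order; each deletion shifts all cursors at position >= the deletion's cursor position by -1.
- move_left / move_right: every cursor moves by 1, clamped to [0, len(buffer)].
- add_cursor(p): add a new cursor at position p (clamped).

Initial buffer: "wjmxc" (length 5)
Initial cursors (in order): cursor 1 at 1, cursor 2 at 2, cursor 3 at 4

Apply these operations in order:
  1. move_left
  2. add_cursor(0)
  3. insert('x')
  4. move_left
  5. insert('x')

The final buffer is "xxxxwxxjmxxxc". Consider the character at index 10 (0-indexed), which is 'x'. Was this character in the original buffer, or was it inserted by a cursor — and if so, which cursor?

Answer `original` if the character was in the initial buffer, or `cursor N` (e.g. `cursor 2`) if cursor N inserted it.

After op 1 (move_left): buffer="wjmxc" (len 5), cursors c1@0 c2@1 c3@3, authorship .....
After op 2 (add_cursor(0)): buffer="wjmxc" (len 5), cursors c1@0 c4@0 c2@1 c3@3, authorship .....
After op 3 (insert('x')): buffer="xxwxjmxxc" (len 9), cursors c1@2 c4@2 c2@4 c3@7, authorship 14.2..3..
After op 4 (move_left): buffer="xxwxjmxxc" (len 9), cursors c1@1 c4@1 c2@3 c3@6, authorship 14.2..3..
After op 5 (insert('x')): buffer="xxxxwxxjmxxxc" (len 13), cursors c1@3 c4@3 c2@6 c3@10, authorship 1144.22..33..
Authorship (.=original, N=cursor N): 1 1 4 4 . 2 2 . . 3 3 . .
Index 10: author = 3

Answer: cursor 3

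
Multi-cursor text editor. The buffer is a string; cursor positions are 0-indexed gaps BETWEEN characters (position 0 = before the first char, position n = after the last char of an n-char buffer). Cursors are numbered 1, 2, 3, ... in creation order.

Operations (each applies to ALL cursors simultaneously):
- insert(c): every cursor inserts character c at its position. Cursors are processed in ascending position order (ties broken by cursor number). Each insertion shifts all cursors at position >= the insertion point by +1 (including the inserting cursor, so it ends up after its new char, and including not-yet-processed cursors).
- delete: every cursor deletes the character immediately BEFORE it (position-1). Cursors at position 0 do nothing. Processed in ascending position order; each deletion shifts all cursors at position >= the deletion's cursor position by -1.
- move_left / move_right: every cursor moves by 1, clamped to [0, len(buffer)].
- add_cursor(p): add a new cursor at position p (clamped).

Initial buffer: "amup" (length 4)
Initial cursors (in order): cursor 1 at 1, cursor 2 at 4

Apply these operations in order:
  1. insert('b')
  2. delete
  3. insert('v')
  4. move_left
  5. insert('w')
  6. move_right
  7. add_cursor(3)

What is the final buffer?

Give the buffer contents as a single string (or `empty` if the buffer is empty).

Answer: awvmupwv

Derivation:
After op 1 (insert('b')): buffer="abmupb" (len 6), cursors c1@2 c2@6, authorship .1...2
After op 2 (delete): buffer="amup" (len 4), cursors c1@1 c2@4, authorship ....
After op 3 (insert('v')): buffer="avmupv" (len 6), cursors c1@2 c2@6, authorship .1...2
After op 4 (move_left): buffer="avmupv" (len 6), cursors c1@1 c2@5, authorship .1...2
After op 5 (insert('w')): buffer="awvmupwv" (len 8), cursors c1@2 c2@7, authorship .11...22
After op 6 (move_right): buffer="awvmupwv" (len 8), cursors c1@3 c2@8, authorship .11...22
After op 7 (add_cursor(3)): buffer="awvmupwv" (len 8), cursors c1@3 c3@3 c2@8, authorship .11...22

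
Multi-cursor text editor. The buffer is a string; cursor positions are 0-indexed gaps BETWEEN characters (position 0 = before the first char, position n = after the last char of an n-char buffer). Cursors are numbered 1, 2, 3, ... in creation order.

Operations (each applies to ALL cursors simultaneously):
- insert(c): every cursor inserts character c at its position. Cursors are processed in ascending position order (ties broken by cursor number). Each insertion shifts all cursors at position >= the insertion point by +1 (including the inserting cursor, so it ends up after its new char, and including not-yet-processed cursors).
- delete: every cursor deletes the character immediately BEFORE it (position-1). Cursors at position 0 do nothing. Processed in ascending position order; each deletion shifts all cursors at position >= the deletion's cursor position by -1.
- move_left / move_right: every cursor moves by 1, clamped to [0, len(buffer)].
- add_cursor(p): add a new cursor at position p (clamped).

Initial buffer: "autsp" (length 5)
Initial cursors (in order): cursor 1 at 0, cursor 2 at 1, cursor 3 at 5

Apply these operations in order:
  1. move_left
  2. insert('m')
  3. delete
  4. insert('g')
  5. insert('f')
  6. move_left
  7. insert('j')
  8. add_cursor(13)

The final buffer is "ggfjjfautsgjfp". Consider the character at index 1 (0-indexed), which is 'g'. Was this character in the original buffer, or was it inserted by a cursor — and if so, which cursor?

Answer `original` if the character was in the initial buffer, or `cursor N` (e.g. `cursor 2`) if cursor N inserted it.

After op 1 (move_left): buffer="autsp" (len 5), cursors c1@0 c2@0 c3@4, authorship .....
After op 2 (insert('m')): buffer="mmautsmp" (len 8), cursors c1@2 c2@2 c3@7, authorship 12....3.
After op 3 (delete): buffer="autsp" (len 5), cursors c1@0 c2@0 c3@4, authorship .....
After op 4 (insert('g')): buffer="ggautsgp" (len 8), cursors c1@2 c2@2 c3@7, authorship 12....3.
After op 5 (insert('f')): buffer="ggffautsgfp" (len 11), cursors c1@4 c2@4 c3@10, authorship 1212....33.
After op 6 (move_left): buffer="ggffautsgfp" (len 11), cursors c1@3 c2@3 c3@9, authorship 1212....33.
After op 7 (insert('j')): buffer="ggfjjfautsgjfp" (len 14), cursors c1@5 c2@5 c3@12, authorship 121122....333.
After op 8 (add_cursor(13)): buffer="ggfjjfautsgjfp" (len 14), cursors c1@5 c2@5 c3@12 c4@13, authorship 121122....333.
Authorship (.=original, N=cursor N): 1 2 1 1 2 2 . . . . 3 3 3 .
Index 1: author = 2

Answer: cursor 2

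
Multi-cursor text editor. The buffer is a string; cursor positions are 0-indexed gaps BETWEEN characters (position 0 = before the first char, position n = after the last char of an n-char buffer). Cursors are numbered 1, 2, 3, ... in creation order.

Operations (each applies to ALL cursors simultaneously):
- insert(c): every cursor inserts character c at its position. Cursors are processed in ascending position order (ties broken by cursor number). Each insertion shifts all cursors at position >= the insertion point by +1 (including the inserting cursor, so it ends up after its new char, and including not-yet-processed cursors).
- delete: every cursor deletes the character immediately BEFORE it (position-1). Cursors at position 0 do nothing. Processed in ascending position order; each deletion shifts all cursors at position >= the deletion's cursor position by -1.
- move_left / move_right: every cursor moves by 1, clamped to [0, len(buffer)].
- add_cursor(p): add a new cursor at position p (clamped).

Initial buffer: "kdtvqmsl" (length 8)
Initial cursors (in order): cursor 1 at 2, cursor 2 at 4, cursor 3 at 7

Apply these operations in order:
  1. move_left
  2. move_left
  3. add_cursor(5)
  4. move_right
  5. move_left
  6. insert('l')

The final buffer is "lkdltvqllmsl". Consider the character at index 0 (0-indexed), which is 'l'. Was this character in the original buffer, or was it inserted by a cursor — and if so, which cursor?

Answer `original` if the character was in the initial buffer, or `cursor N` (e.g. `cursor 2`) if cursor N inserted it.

Answer: cursor 1

Derivation:
After op 1 (move_left): buffer="kdtvqmsl" (len 8), cursors c1@1 c2@3 c3@6, authorship ........
After op 2 (move_left): buffer="kdtvqmsl" (len 8), cursors c1@0 c2@2 c3@5, authorship ........
After op 3 (add_cursor(5)): buffer="kdtvqmsl" (len 8), cursors c1@0 c2@2 c3@5 c4@5, authorship ........
After op 4 (move_right): buffer="kdtvqmsl" (len 8), cursors c1@1 c2@3 c3@6 c4@6, authorship ........
After op 5 (move_left): buffer="kdtvqmsl" (len 8), cursors c1@0 c2@2 c3@5 c4@5, authorship ........
After op 6 (insert('l')): buffer="lkdltvqllmsl" (len 12), cursors c1@1 c2@4 c3@9 c4@9, authorship 1..2...34...
Authorship (.=original, N=cursor N): 1 . . 2 . . . 3 4 . . .
Index 0: author = 1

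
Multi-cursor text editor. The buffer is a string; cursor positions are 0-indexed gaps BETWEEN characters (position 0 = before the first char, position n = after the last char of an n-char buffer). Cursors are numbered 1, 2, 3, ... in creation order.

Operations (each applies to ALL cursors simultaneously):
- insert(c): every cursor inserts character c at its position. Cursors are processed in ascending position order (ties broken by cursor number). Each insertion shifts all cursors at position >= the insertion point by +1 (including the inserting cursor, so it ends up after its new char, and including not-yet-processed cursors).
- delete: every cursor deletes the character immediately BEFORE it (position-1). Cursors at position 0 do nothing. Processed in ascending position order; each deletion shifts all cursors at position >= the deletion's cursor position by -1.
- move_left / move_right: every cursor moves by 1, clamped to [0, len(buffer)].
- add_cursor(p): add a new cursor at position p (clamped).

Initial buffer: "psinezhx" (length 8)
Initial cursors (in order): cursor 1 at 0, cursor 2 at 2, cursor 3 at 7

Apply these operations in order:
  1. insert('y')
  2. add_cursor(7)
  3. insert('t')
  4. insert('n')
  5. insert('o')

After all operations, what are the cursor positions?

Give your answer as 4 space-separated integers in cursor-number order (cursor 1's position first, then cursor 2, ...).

After op 1 (insert('y')): buffer="ypsyinezhyx" (len 11), cursors c1@1 c2@4 c3@10, authorship 1..2.....3.
After op 2 (add_cursor(7)): buffer="ypsyinezhyx" (len 11), cursors c1@1 c2@4 c4@7 c3@10, authorship 1..2.....3.
After op 3 (insert('t')): buffer="ytpsytinetzhytx" (len 15), cursors c1@2 c2@6 c4@10 c3@14, authorship 11..22...4..33.
After op 4 (insert('n')): buffer="ytnpsytninetnzhytnx" (len 19), cursors c1@3 c2@8 c4@13 c3@18, authorship 111..222...44..333.
After op 5 (insert('o')): buffer="ytnopsytnoinetnozhytnox" (len 23), cursors c1@4 c2@10 c4@16 c3@22, authorship 1111..2222...444..3333.

Answer: 4 10 22 16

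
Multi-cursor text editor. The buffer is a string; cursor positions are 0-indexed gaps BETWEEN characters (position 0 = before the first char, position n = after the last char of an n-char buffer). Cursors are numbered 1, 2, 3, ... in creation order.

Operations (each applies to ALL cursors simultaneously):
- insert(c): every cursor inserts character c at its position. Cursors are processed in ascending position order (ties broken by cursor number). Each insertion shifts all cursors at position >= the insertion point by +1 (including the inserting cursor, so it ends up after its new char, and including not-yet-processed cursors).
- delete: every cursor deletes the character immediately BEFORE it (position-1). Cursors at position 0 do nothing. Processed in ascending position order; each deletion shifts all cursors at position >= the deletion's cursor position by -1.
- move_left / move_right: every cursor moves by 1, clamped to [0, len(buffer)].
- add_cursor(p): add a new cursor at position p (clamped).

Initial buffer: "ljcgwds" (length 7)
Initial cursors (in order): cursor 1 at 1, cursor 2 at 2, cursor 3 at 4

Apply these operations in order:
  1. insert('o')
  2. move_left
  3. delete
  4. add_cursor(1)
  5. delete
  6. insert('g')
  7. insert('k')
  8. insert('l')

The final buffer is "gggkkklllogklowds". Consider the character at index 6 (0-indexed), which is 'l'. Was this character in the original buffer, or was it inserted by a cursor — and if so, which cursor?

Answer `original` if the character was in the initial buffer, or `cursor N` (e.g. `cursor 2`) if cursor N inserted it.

After op 1 (insert('o')): buffer="lojocgowds" (len 10), cursors c1@2 c2@4 c3@7, authorship .1.2..3...
After op 2 (move_left): buffer="lojocgowds" (len 10), cursors c1@1 c2@3 c3@6, authorship .1.2..3...
After op 3 (delete): buffer="oocowds" (len 7), cursors c1@0 c2@1 c3@3, authorship 12.3...
After op 4 (add_cursor(1)): buffer="oocowds" (len 7), cursors c1@0 c2@1 c4@1 c3@3, authorship 12.3...
After op 5 (delete): buffer="oowds" (len 5), cursors c1@0 c2@0 c4@0 c3@1, authorship 23...
After op 6 (insert('g')): buffer="gggogowds" (len 9), cursors c1@3 c2@3 c4@3 c3@5, authorship 124233...
After op 7 (insert('k')): buffer="gggkkkogkowds" (len 13), cursors c1@6 c2@6 c4@6 c3@9, authorship 1241242333...
After op 8 (insert('l')): buffer="gggkkklllogklowds" (len 17), cursors c1@9 c2@9 c4@9 c3@13, authorship 12412412423333...
Authorship (.=original, N=cursor N): 1 2 4 1 2 4 1 2 4 2 3 3 3 3 . . .
Index 6: author = 1

Answer: cursor 1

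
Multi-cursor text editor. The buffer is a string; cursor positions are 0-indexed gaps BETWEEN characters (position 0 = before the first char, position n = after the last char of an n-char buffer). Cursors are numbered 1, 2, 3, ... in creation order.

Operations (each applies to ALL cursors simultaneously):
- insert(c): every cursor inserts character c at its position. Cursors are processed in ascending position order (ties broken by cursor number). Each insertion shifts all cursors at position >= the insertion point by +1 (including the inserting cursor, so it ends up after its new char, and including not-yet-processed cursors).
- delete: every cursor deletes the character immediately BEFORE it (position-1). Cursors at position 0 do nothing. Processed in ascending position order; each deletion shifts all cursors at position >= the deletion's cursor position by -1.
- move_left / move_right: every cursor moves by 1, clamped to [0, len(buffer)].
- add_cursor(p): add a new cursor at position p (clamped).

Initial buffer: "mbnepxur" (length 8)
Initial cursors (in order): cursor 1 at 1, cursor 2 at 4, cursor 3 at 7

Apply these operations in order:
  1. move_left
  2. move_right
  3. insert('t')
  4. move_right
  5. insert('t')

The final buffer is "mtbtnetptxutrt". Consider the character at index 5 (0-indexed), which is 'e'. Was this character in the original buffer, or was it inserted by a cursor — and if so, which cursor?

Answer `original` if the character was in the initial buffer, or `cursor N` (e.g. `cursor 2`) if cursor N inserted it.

After op 1 (move_left): buffer="mbnepxur" (len 8), cursors c1@0 c2@3 c3@6, authorship ........
After op 2 (move_right): buffer="mbnepxur" (len 8), cursors c1@1 c2@4 c3@7, authorship ........
After op 3 (insert('t')): buffer="mtbnetpxutr" (len 11), cursors c1@2 c2@6 c3@10, authorship .1...2...3.
After op 4 (move_right): buffer="mtbnetpxutr" (len 11), cursors c1@3 c2@7 c3@11, authorship .1...2...3.
After op 5 (insert('t')): buffer="mtbtnetptxutrt" (len 14), cursors c1@4 c2@9 c3@14, authorship .1.1..2.2..3.3
Authorship (.=original, N=cursor N): . 1 . 1 . . 2 . 2 . . 3 . 3
Index 5: author = original

Answer: original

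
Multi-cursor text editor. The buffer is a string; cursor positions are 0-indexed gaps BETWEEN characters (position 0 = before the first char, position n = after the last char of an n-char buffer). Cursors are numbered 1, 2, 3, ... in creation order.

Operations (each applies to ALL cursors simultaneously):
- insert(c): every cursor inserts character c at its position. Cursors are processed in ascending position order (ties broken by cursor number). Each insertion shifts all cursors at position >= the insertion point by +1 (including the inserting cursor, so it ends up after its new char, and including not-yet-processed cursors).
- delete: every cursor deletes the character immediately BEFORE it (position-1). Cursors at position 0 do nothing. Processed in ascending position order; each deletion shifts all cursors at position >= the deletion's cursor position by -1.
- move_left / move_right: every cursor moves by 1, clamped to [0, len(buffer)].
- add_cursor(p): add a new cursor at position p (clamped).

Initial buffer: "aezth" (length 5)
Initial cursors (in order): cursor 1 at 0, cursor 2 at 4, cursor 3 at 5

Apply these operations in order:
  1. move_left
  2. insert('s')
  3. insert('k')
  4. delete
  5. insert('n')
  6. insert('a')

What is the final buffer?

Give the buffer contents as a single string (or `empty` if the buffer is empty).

Answer: snaaezsnatsnah

Derivation:
After op 1 (move_left): buffer="aezth" (len 5), cursors c1@0 c2@3 c3@4, authorship .....
After op 2 (insert('s')): buffer="saezstsh" (len 8), cursors c1@1 c2@5 c3@7, authorship 1...2.3.
After op 3 (insert('k')): buffer="skaezsktskh" (len 11), cursors c1@2 c2@7 c3@10, authorship 11...22.33.
After op 4 (delete): buffer="saezstsh" (len 8), cursors c1@1 c2@5 c3@7, authorship 1...2.3.
After op 5 (insert('n')): buffer="snaezsntsnh" (len 11), cursors c1@2 c2@7 c3@10, authorship 11...22.33.
After op 6 (insert('a')): buffer="snaaezsnatsnah" (len 14), cursors c1@3 c2@9 c3@13, authorship 111...222.333.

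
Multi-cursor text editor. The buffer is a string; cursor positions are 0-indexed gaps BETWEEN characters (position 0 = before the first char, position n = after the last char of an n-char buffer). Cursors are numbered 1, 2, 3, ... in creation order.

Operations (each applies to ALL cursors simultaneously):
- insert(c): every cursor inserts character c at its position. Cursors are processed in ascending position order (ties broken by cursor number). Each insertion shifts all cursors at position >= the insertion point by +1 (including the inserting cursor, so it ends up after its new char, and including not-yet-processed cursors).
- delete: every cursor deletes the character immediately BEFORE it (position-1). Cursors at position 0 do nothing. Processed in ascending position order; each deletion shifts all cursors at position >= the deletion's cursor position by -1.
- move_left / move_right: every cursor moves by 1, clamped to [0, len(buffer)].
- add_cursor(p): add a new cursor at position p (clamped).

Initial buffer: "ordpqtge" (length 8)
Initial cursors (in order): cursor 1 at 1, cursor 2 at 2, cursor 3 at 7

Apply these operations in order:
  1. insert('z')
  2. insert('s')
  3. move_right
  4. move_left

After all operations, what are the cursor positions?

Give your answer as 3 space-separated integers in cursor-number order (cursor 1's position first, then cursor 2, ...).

After op 1 (insert('z')): buffer="ozrzdpqtgze" (len 11), cursors c1@2 c2@4 c3@10, authorship .1.2.....3.
After op 2 (insert('s')): buffer="ozsrzsdpqtgzse" (len 14), cursors c1@3 c2@6 c3@13, authorship .11.22.....33.
After op 3 (move_right): buffer="ozsrzsdpqtgzse" (len 14), cursors c1@4 c2@7 c3@14, authorship .11.22.....33.
After op 4 (move_left): buffer="ozsrzsdpqtgzse" (len 14), cursors c1@3 c2@6 c3@13, authorship .11.22.....33.

Answer: 3 6 13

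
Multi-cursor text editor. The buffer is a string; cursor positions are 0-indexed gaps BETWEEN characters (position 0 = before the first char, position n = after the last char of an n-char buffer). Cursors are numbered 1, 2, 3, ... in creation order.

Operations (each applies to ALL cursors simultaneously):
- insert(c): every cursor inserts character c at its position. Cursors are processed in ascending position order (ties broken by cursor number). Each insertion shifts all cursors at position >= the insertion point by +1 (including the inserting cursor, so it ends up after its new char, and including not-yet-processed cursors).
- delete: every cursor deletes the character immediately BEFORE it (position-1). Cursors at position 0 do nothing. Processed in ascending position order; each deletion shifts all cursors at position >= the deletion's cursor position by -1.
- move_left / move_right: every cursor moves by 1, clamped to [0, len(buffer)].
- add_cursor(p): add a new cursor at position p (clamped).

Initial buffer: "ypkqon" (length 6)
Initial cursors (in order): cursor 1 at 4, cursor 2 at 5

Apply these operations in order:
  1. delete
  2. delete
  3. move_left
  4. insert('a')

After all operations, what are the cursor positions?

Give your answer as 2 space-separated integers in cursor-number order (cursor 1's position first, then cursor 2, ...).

Answer: 2 2

Derivation:
After op 1 (delete): buffer="ypkn" (len 4), cursors c1@3 c2@3, authorship ....
After op 2 (delete): buffer="yn" (len 2), cursors c1@1 c2@1, authorship ..
After op 3 (move_left): buffer="yn" (len 2), cursors c1@0 c2@0, authorship ..
After op 4 (insert('a')): buffer="aayn" (len 4), cursors c1@2 c2@2, authorship 12..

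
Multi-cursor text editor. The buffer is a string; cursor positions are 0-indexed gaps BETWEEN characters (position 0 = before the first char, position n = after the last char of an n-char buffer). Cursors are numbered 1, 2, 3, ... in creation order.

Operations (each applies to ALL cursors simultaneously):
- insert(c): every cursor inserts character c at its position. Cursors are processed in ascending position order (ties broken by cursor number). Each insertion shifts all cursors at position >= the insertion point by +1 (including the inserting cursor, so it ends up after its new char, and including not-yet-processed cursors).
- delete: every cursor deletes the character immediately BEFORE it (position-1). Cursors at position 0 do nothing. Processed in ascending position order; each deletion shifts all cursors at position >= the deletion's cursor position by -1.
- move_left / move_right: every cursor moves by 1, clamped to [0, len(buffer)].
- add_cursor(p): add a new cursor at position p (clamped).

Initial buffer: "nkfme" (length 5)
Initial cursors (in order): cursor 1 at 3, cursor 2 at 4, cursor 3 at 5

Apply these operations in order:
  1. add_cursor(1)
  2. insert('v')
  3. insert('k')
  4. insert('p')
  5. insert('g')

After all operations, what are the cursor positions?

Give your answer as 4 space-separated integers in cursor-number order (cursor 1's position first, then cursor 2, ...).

Answer: 11 16 21 5

Derivation:
After op 1 (add_cursor(1)): buffer="nkfme" (len 5), cursors c4@1 c1@3 c2@4 c3@5, authorship .....
After op 2 (insert('v')): buffer="nvkfvmvev" (len 9), cursors c4@2 c1@5 c2@7 c3@9, authorship .4..1.2.3
After op 3 (insert('k')): buffer="nvkkfvkmvkevk" (len 13), cursors c4@3 c1@7 c2@10 c3@13, authorship .44..11.22.33
After op 4 (insert('p')): buffer="nvkpkfvkpmvkpevkp" (len 17), cursors c4@4 c1@9 c2@13 c3@17, authorship .444..111.222.333
After op 5 (insert('g')): buffer="nvkpgkfvkpgmvkpgevkpg" (len 21), cursors c4@5 c1@11 c2@16 c3@21, authorship .4444..1111.2222.3333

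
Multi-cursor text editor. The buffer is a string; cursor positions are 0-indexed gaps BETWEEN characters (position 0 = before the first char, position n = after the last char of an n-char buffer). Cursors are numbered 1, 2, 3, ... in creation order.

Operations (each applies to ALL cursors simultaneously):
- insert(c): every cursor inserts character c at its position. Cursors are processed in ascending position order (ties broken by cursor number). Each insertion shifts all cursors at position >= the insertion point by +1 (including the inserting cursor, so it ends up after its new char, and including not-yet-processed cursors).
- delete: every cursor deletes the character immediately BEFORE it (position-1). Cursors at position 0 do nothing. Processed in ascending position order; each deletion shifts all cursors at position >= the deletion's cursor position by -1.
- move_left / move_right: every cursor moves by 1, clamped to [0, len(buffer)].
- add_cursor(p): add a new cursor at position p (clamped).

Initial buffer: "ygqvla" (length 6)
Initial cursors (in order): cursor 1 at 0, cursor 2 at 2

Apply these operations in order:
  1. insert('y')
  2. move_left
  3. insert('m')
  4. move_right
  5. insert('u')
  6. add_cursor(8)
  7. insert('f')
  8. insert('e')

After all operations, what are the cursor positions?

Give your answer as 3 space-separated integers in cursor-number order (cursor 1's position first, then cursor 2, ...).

Answer: 5 14 14

Derivation:
After op 1 (insert('y')): buffer="yygyqvla" (len 8), cursors c1@1 c2@4, authorship 1..2....
After op 2 (move_left): buffer="yygyqvla" (len 8), cursors c1@0 c2@3, authorship 1..2....
After op 3 (insert('m')): buffer="myygmyqvla" (len 10), cursors c1@1 c2@5, authorship 11..22....
After op 4 (move_right): buffer="myygmyqvla" (len 10), cursors c1@2 c2@6, authorship 11..22....
After op 5 (insert('u')): buffer="myuygmyuqvla" (len 12), cursors c1@3 c2@8, authorship 111..222....
After op 6 (add_cursor(8)): buffer="myuygmyuqvla" (len 12), cursors c1@3 c2@8 c3@8, authorship 111..222....
After op 7 (insert('f')): buffer="myufygmyuffqvla" (len 15), cursors c1@4 c2@11 c3@11, authorship 1111..22223....
After op 8 (insert('e')): buffer="myufeygmyuffeeqvla" (len 18), cursors c1@5 c2@14 c3@14, authorship 11111..2222323....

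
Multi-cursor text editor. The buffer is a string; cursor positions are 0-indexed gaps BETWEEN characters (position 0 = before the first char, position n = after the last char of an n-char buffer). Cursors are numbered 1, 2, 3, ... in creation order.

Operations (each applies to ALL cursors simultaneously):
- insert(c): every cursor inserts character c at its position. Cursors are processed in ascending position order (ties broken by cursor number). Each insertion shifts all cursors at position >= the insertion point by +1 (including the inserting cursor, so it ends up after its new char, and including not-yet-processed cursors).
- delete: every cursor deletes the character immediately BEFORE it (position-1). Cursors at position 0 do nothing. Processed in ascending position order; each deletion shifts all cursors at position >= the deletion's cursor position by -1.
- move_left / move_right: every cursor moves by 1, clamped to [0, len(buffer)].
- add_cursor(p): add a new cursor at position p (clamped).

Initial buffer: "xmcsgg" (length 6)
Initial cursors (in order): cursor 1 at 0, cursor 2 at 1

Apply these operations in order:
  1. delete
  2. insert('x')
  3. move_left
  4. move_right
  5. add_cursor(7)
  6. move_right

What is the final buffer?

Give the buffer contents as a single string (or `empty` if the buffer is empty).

After op 1 (delete): buffer="mcsgg" (len 5), cursors c1@0 c2@0, authorship .....
After op 2 (insert('x')): buffer="xxmcsgg" (len 7), cursors c1@2 c2@2, authorship 12.....
After op 3 (move_left): buffer="xxmcsgg" (len 7), cursors c1@1 c2@1, authorship 12.....
After op 4 (move_right): buffer="xxmcsgg" (len 7), cursors c1@2 c2@2, authorship 12.....
After op 5 (add_cursor(7)): buffer="xxmcsgg" (len 7), cursors c1@2 c2@2 c3@7, authorship 12.....
After op 6 (move_right): buffer="xxmcsgg" (len 7), cursors c1@3 c2@3 c3@7, authorship 12.....

Answer: xxmcsgg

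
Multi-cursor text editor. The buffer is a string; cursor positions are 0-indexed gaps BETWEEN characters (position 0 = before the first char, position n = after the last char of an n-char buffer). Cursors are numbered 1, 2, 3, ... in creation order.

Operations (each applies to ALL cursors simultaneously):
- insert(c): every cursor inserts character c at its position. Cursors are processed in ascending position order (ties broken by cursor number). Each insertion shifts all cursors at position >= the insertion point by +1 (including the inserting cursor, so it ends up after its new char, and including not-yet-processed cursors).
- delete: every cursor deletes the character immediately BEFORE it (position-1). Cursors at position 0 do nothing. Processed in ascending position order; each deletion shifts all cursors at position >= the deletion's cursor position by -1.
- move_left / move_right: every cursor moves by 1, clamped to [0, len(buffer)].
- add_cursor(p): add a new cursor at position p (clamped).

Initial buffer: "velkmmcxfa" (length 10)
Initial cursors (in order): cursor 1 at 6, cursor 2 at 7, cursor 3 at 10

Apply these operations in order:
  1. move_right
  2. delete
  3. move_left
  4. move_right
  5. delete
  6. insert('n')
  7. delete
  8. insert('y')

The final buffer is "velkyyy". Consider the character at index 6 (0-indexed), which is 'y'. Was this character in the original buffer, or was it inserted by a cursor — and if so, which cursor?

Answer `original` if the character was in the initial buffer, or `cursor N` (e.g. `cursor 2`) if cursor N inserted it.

After op 1 (move_right): buffer="velkmmcxfa" (len 10), cursors c1@7 c2@8 c3@10, authorship ..........
After op 2 (delete): buffer="velkmmf" (len 7), cursors c1@6 c2@6 c3@7, authorship .......
After op 3 (move_left): buffer="velkmmf" (len 7), cursors c1@5 c2@5 c3@6, authorship .......
After op 4 (move_right): buffer="velkmmf" (len 7), cursors c1@6 c2@6 c3@7, authorship .......
After op 5 (delete): buffer="velk" (len 4), cursors c1@4 c2@4 c3@4, authorship ....
After op 6 (insert('n')): buffer="velknnn" (len 7), cursors c1@7 c2@7 c3@7, authorship ....123
After op 7 (delete): buffer="velk" (len 4), cursors c1@4 c2@4 c3@4, authorship ....
After op 8 (insert('y')): buffer="velkyyy" (len 7), cursors c1@7 c2@7 c3@7, authorship ....123
Authorship (.=original, N=cursor N): . . . . 1 2 3
Index 6: author = 3

Answer: cursor 3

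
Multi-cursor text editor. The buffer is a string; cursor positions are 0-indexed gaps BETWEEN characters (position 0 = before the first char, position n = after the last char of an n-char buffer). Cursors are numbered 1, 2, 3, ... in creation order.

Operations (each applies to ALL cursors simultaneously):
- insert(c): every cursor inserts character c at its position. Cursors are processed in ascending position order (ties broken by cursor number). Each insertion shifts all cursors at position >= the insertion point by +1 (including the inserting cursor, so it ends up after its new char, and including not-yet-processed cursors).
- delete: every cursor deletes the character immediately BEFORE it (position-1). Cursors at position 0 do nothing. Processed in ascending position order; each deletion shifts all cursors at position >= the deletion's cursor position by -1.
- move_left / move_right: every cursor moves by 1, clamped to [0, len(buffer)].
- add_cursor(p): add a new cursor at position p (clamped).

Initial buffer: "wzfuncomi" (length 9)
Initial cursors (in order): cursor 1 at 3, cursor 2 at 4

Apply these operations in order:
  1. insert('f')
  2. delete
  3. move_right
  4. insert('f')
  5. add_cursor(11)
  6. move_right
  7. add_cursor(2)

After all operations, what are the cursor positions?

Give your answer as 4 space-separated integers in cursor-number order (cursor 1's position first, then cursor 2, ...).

Answer: 6 8 11 2

Derivation:
After op 1 (insert('f')): buffer="wzffufncomi" (len 11), cursors c1@4 c2@6, authorship ...1.2.....
After op 2 (delete): buffer="wzfuncomi" (len 9), cursors c1@3 c2@4, authorship .........
After op 3 (move_right): buffer="wzfuncomi" (len 9), cursors c1@4 c2@5, authorship .........
After op 4 (insert('f')): buffer="wzfufnfcomi" (len 11), cursors c1@5 c2@7, authorship ....1.2....
After op 5 (add_cursor(11)): buffer="wzfufnfcomi" (len 11), cursors c1@5 c2@7 c3@11, authorship ....1.2....
After op 6 (move_right): buffer="wzfufnfcomi" (len 11), cursors c1@6 c2@8 c3@11, authorship ....1.2....
After op 7 (add_cursor(2)): buffer="wzfufnfcomi" (len 11), cursors c4@2 c1@6 c2@8 c3@11, authorship ....1.2....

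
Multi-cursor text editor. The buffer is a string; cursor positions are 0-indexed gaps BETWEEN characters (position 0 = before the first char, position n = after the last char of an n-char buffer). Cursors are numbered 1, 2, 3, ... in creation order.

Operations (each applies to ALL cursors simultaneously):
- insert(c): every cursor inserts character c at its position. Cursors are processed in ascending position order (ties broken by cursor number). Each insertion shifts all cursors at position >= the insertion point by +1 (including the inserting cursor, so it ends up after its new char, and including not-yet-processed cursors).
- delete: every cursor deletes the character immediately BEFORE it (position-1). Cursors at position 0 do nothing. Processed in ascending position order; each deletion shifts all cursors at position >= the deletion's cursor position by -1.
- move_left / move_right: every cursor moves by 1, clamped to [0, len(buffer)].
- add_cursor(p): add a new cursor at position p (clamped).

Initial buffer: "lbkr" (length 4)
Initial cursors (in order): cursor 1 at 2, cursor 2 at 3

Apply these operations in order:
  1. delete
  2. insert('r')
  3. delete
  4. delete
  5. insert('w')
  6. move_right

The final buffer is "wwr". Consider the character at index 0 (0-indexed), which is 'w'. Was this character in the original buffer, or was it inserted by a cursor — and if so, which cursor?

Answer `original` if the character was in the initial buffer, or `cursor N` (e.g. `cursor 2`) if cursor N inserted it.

Answer: cursor 1

Derivation:
After op 1 (delete): buffer="lr" (len 2), cursors c1@1 c2@1, authorship ..
After op 2 (insert('r')): buffer="lrrr" (len 4), cursors c1@3 c2@3, authorship .12.
After op 3 (delete): buffer="lr" (len 2), cursors c1@1 c2@1, authorship ..
After op 4 (delete): buffer="r" (len 1), cursors c1@0 c2@0, authorship .
After op 5 (insert('w')): buffer="wwr" (len 3), cursors c1@2 c2@2, authorship 12.
After op 6 (move_right): buffer="wwr" (len 3), cursors c1@3 c2@3, authorship 12.
Authorship (.=original, N=cursor N): 1 2 .
Index 0: author = 1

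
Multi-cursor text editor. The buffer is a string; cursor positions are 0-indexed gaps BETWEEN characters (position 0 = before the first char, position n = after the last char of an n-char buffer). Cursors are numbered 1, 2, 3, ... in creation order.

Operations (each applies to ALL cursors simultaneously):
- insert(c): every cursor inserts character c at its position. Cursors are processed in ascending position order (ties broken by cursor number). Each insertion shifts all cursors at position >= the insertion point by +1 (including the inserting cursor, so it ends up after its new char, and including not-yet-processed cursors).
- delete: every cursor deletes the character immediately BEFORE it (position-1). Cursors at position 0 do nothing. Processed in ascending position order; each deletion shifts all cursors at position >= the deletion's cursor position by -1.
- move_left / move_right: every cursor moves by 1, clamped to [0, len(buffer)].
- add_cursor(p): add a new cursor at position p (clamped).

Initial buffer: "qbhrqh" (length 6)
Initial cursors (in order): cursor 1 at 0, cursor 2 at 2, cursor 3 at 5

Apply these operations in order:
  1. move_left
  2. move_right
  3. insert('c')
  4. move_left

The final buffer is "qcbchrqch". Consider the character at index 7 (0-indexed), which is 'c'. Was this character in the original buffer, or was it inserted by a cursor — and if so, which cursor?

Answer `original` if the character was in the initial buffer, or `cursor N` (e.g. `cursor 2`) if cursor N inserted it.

After op 1 (move_left): buffer="qbhrqh" (len 6), cursors c1@0 c2@1 c3@4, authorship ......
After op 2 (move_right): buffer="qbhrqh" (len 6), cursors c1@1 c2@2 c3@5, authorship ......
After op 3 (insert('c')): buffer="qcbchrqch" (len 9), cursors c1@2 c2@4 c3@8, authorship .1.2...3.
After op 4 (move_left): buffer="qcbchrqch" (len 9), cursors c1@1 c2@3 c3@7, authorship .1.2...3.
Authorship (.=original, N=cursor N): . 1 . 2 . . . 3 .
Index 7: author = 3

Answer: cursor 3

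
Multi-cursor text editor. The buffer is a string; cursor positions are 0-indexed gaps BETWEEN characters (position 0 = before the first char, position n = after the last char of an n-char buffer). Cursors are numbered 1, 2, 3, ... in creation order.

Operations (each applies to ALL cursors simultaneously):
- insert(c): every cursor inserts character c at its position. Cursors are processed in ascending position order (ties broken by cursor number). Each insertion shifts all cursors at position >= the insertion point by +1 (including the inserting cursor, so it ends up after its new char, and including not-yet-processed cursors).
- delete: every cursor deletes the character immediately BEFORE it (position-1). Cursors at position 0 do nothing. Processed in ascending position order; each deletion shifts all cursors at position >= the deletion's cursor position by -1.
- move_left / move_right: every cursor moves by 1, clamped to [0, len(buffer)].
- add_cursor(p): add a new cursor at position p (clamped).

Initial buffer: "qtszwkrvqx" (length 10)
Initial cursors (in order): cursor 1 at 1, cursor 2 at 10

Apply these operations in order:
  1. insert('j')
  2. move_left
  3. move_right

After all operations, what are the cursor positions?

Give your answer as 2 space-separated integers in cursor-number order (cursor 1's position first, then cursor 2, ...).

After op 1 (insert('j')): buffer="qjtszwkrvqxj" (len 12), cursors c1@2 c2@12, authorship .1.........2
After op 2 (move_left): buffer="qjtszwkrvqxj" (len 12), cursors c1@1 c2@11, authorship .1.........2
After op 3 (move_right): buffer="qjtszwkrvqxj" (len 12), cursors c1@2 c2@12, authorship .1.........2

Answer: 2 12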